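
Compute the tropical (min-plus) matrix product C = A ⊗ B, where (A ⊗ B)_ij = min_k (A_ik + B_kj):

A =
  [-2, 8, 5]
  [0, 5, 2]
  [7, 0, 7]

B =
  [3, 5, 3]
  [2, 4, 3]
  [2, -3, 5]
A ⊗ B =
  [1, 2, 1]
  [3, -1, 3]
  [2, 4, 3]

Apply the min-plus product entry-by-entry:
  C[0][0] = min over k of (A[0][0] + B[0][0] = -2 + 3 = 1, A[0][1] + B[1][0] = 8 + 2 = 10, A[0][2] + B[2][0] = 5 + 2 = 7) = 1 (attained at k = 0)
  C[0][1] = min over k of (A[0][0] + B[0][1] = -2 + 5 = 3, A[0][1] + B[1][1] = 8 + 4 = 12, A[0][2] + B[2][1] = 5 + -3 = 2) = 2 (attained at k = 2)
  C[0][2] = min over k of (A[0][0] + B[0][2] = -2 + 3 = 1, A[0][1] + B[1][2] = 8 + 3 = 11, A[0][2] + B[2][2] = 5 + 5 = 10) = 1 (attained at k = 0)
  C[1][0] = min over k of (A[1][0] + B[0][0] = 0 + 3 = 3, A[1][1] + B[1][0] = 5 + 2 = 7, A[1][2] + B[2][0] = 2 + 2 = 4) = 3 (attained at k = 0)
  C[1][1] = min over k of (A[1][0] + B[0][1] = 0 + 5 = 5, A[1][1] + B[1][1] = 5 + 4 = 9, A[1][2] + B[2][1] = 2 + -3 = -1) = -1 (attained at k = 2)
  C[1][2] = min over k of (A[1][0] + B[0][2] = 0 + 3 = 3, A[1][1] + B[1][2] = 5 + 3 = 8, A[1][2] + B[2][2] = 2 + 5 = 7) = 3 (attained at k = 0)
  C[2][0] = min over k of (A[2][0] + B[0][0] = 7 + 3 = 10, A[2][1] + B[1][0] = 0 + 2 = 2, A[2][2] + B[2][0] = 7 + 2 = 9) = 2 (attained at k = 1)
  C[2][1] = min over k of (A[2][0] + B[0][1] = 7 + 5 = 12, A[2][1] + B[1][1] = 0 + 4 = 4, A[2][2] + B[2][1] = 7 + -3 = 4) = 4 (attained at k = 1)
  C[2][2] = min over k of (A[2][0] + B[0][2] = 7 + 3 = 10, A[2][1] + B[1][2] = 0 + 3 = 3, A[2][2] + B[2][2] = 7 + 5 = 12) = 3 (attained at k = 1)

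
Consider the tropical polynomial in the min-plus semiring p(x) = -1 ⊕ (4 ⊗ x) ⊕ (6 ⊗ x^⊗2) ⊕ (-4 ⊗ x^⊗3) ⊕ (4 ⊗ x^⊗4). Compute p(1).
p(1) = -1

A tropical monomial a ⊗ x^⊗i evaluates to a + i · x. Evaluating each term at x = 1:
  Term 0 contributes -1 + 0 · 1 = -1
  Term 1 contributes 4 + 1 · 1 = 5
  Term 2 contributes 6 + 2 · 1 = 8
  Term 3 contributes -4 + 3 · 1 = -1
  Term 4 contributes 4 + 4 · 1 = 8
p(1) = ⊕ of these = min[-1, 5, 8, -1, 8] = -1.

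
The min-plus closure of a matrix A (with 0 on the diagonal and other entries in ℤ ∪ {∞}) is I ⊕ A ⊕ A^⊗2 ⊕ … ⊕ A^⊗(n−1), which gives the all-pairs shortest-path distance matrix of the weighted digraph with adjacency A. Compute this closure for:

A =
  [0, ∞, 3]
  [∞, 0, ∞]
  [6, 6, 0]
Closure =
  [0, 9, 3]
  [∞, 0, ∞]
  [6, 6, 0]

This is the Floyd-Warshall all-pairs shortest-path computation. For each intermediate vertex k = 0, 1, …, 2, update dist[i][j] ← min(dist[i][j], dist[i][k] + dist[k][j]). The final matrix gives, for each (i, j), the minimum total weight of any directed path from i to j (possibly empty when i = j).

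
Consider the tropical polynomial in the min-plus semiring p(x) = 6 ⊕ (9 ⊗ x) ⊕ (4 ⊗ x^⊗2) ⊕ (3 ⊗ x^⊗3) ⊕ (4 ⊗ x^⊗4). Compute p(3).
p(3) = 6

A tropical monomial a ⊗ x^⊗i evaluates to a + i · x. Evaluating each term at x = 3:
  Term 0 contributes 6 + 0 · 3 = 6
  Term 1 contributes 9 + 1 · 3 = 12
  Term 2 contributes 4 + 2 · 3 = 10
  Term 3 contributes 3 + 3 · 3 = 12
  Term 4 contributes 4 + 4 · 3 = 16
p(3) = ⊕ of these = min[6, 12, 10, 12, 16] = 6.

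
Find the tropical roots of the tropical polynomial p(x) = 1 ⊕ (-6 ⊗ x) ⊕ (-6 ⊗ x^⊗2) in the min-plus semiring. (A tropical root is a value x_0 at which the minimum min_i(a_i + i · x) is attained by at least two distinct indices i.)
Roots: {0, 7}

Each tropical root is a break point of the lower envelope of the lines y = a_i + i · x (there are 3 lines, with slopes 0, 1, ..., 2). Only the lines that attain the minimum somewhere contribute to roots; other lines are dominated. Here the surviving (envelope) indices are i = 2, i = 1, i = 0.
Intersections between consecutive envelope lines give the roots: for adjacent envelope indices i < j the intersection is x = (a_i − a_j) / (j − i). Reading off the sorted break points: {0, 7}.
Verification: at each break x_0, at least two indices attain the minimum of min_i(a_i + i · x_0).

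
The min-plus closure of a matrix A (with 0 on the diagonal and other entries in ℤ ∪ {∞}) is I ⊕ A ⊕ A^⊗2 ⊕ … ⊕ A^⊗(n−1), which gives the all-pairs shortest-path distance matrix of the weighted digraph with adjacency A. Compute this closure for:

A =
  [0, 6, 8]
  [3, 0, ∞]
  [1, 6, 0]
Closure =
  [0, 6, 8]
  [3, 0, 11]
  [1, 6, 0]

This is the Floyd-Warshall all-pairs shortest-path computation. For each intermediate vertex k = 0, 1, …, 2, update dist[i][j] ← min(dist[i][j], dist[i][k] + dist[k][j]). The final matrix gives, for each (i, j), the minimum total weight of any directed path from i to j (possibly empty when i = j).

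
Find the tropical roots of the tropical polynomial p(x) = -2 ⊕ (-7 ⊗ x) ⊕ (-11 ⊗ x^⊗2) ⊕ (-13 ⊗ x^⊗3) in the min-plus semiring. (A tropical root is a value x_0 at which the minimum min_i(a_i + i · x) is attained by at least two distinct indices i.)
Roots: {2, 4, 5}

Each tropical root is a break point of the lower envelope of the lines y = a_i + i · x (there are 4 lines, with slopes 0, 1, ..., 3). Only the lines that attain the minimum somewhere contribute to roots; other lines are dominated. Here the surviving (envelope) indices are i = 3, i = 2, i = 1, i = 0.
Intersections between consecutive envelope lines give the roots: for adjacent envelope indices i < j the intersection is x = (a_i − a_j) / (j − i). Reading off the sorted break points: {2, 4, 5}.
Verification: at each break x_0, at least two indices attain the minimum of min_i(a_i + i · x_0).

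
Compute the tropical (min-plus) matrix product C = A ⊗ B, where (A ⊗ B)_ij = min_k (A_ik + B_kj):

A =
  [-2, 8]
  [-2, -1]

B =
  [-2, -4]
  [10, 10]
A ⊗ B =
  [-4, -6]
  [-4, -6]

Apply the min-plus product entry-by-entry:
  C[0][0] = min over k of (A[0][0] + B[0][0] = -2 + -2 = -4, A[0][1] + B[1][0] = 8 + 10 = 18) = -4 (attained at k = 0)
  C[0][1] = min over k of (A[0][0] + B[0][1] = -2 + -4 = -6, A[0][1] + B[1][1] = 8 + 10 = 18) = -6 (attained at k = 0)
  C[1][0] = min over k of (A[1][0] + B[0][0] = -2 + -2 = -4, A[1][1] + B[1][0] = -1 + 10 = 9) = -4 (attained at k = 0)
  C[1][1] = min over k of (A[1][0] + B[0][1] = -2 + -4 = -6, A[1][1] + B[1][1] = -1 + 10 = 9) = -6 (attained at k = 0)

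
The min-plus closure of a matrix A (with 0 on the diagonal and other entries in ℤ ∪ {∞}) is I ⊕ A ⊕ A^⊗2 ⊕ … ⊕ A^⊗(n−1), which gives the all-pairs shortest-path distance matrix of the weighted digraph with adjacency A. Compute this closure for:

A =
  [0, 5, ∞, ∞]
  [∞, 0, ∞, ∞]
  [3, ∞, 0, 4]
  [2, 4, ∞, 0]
Closure =
  [0, 5, ∞, ∞]
  [∞, 0, ∞, ∞]
  [3, 8, 0, 4]
  [2, 4, ∞, 0]

This is the Floyd-Warshall all-pairs shortest-path computation. For each intermediate vertex k = 0, 1, …, 3, update dist[i][j] ← min(dist[i][j], dist[i][k] + dist[k][j]). The final matrix gives, for each (i, j), the minimum total weight of any directed path from i to j (possibly empty when i = j).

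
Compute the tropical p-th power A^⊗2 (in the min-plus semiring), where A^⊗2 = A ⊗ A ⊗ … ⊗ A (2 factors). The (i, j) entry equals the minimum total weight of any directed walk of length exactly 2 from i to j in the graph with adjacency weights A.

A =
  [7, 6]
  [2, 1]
A^⊗2 =
  [8, 7]
  [3, 2]

Each entry (A^⊗2)_ij equals the minimum over all length-2 walks i = v_0 → v_1 → … → v_2 = j of Σ_t A[v_t][v_{t+1}]. For example, for (i, j) = (0, 1) we minimise over 2 possible intermediate vertex sequences; the minimum is 7, attained along the walk 0 → 1 → 1.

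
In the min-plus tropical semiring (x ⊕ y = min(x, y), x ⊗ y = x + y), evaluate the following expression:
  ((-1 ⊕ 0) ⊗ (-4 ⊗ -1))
((-1 ⊕ 0) ⊗ (-4 ⊗ -1)) = -6

Expand innermost to outermost. Recall ⊕ takes the minimum of its arguments and ⊗ takes their sum. Working out the expression ((-1 ⊕ 0) ⊗ (-4 ⊗ -1)) gives -6.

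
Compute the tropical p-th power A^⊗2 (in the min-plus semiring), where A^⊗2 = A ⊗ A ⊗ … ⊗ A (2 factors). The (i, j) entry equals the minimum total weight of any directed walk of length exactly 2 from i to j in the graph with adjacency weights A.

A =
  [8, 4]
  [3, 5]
A^⊗2 =
  [7, 9]
  [8, 7]

Each entry (A^⊗2)_ij equals the minimum over all length-2 walks i = v_0 → v_1 → … → v_2 = j of Σ_t A[v_t][v_{t+1}]. For example, for (i, j) = (0, 1) we minimise over 2 possible intermediate vertex sequences; the minimum is 9, attained along the walk 0 → 1 → 1.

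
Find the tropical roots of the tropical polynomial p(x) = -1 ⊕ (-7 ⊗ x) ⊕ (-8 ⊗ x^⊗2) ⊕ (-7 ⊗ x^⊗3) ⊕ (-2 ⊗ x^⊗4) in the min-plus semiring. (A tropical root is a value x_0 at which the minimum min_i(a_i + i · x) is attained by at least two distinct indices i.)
Roots: {-5, -1, 1, 6}

Each tropical root is a break point of the lower envelope of the lines y = a_i + i · x (there are 5 lines, with slopes 0, 1, ..., 4). Only the lines that attain the minimum somewhere contribute to roots; other lines are dominated. Here the surviving (envelope) indices are i = 4, i = 3, i = 2, i = 1, i = 0.
Intersections between consecutive envelope lines give the roots: for adjacent envelope indices i < j the intersection is x = (a_i − a_j) / (j − i). Reading off the sorted break points: {-5, -1, 1, 6}.
Verification: at each break x_0, at least two indices attain the minimum of min_i(a_i + i · x_0).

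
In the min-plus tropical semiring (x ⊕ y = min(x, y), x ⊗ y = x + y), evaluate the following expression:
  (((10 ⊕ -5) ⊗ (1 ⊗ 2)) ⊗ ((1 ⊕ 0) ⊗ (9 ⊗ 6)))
(((10 ⊕ -5) ⊗ (1 ⊗ 2)) ⊗ ((1 ⊕ 0) ⊗ (9 ⊗ 6))) = 13

Expand innermost to outermost. Recall ⊕ takes the minimum of its arguments and ⊗ takes their sum. Working out the expression (((10 ⊕ -5) ⊗ (1 ⊗ 2)) ⊗ ((1 ⊕ 0) ⊗ (9 ⊗ 6))) gives 13.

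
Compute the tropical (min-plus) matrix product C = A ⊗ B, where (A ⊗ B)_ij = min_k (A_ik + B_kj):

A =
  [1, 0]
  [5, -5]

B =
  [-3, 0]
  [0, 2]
A ⊗ B =
  [-2, 1]
  [-5, -3]

Apply the min-plus product entry-by-entry:
  C[0][0] = min over k of (A[0][0] + B[0][0] = 1 + -3 = -2, A[0][1] + B[1][0] = 0 + 0 = 0) = -2 (attained at k = 0)
  C[0][1] = min over k of (A[0][0] + B[0][1] = 1 + 0 = 1, A[0][1] + B[1][1] = 0 + 2 = 2) = 1 (attained at k = 0)
  C[1][0] = min over k of (A[1][0] + B[0][0] = 5 + -3 = 2, A[1][1] + B[1][0] = -5 + 0 = -5) = -5 (attained at k = 1)
  C[1][1] = min over k of (A[1][0] + B[0][1] = 5 + 0 = 5, A[1][1] + B[1][1] = -5 + 2 = -3) = -3 (attained at k = 1)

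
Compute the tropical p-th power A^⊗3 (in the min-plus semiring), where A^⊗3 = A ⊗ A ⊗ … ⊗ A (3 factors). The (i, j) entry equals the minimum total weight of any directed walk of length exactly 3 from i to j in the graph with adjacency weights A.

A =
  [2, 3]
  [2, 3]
A^⊗3 =
  [6, 7]
  [6, 7]

Each entry (A^⊗3)_ij equals the minimum over all length-3 walks i = v_0 → v_1 → … → v_3 = j of Σ_t A[v_t][v_{t+1}]. For example, for (i, j) = (0, 1) we minimise over 4 possible intermediate vertex sequences; the minimum is 7, attained along the walk 0 → 0 → 0 → 1.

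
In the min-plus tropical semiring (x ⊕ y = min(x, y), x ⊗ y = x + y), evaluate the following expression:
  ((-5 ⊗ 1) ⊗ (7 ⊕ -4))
((-5 ⊗ 1) ⊗ (7 ⊕ -4)) = -8

Expand innermost to outermost. Recall ⊕ takes the minimum of its arguments and ⊗ takes their sum. Working out the expression ((-5 ⊗ 1) ⊗ (7 ⊕ -4)) gives -8.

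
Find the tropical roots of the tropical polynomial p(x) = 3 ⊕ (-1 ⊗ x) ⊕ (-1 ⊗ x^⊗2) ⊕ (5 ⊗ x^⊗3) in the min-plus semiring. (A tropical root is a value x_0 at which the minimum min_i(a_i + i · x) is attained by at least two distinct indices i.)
Roots: {-6, 0, 4}

Each tropical root is a break point of the lower envelope of the lines y = a_i + i · x (there are 4 lines, with slopes 0, 1, ..., 3). Only the lines that attain the minimum somewhere contribute to roots; other lines are dominated. Here the surviving (envelope) indices are i = 3, i = 2, i = 1, i = 0.
Intersections between consecutive envelope lines give the roots: for adjacent envelope indices i < j the intersection is x = (a_i − a_j) / (j − i). Reading off the sorted break points: {-6, 0, 4}.
Verification: at each break x_0, at least two indices attain the minimum of min_i(a_i + i · x_0).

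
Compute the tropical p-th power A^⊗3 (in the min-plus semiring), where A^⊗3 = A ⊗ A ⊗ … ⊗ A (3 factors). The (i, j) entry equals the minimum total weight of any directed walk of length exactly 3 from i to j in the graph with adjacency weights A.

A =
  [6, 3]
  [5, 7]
A^⊗3 =
  [14, 11]
  [13, 14]

Each entry (A^⊗3)_ij equals the minimum over all length-3 walks i = v_0 → v_1 → … → v_3 = j of Σ_t A[v_t][v_{t+1}]. For example, for (i, j) = (0, 1) we minimise over 4 possible intermediate vertex sequences; the minimum is 11, attained along the walk 0 → 1 → 0 → 1.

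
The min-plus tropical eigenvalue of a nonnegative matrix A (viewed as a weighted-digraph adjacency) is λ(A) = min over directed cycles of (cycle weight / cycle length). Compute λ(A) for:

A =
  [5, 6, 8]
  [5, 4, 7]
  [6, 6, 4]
λ(A) = 4

Enumerate directed cycles and compute their means (weight / length). Sample:
  cycle 0 → 0: weight = 5, length = 1, mean = 5/1 ≈ 5.000
  cycle 1 → 1: weight = 4, length = 1, mean = 4/1 ≈ 4.000
  cycle 2 → 2: weight = 4, length = 1, mean = 4/1 ≈ 4.000
  cycle 0 → 1 → 0: weight = 11, length = 2, mean = 11/2 ≈ 5.500
  cycle 0 → 2 → 0: weight = 14, length = 2, mean = 14/2 ≈ 7.000
  cycle 1 → 0 → 1: weight = 11, length = 2, mean = 11/2 ≈ 5.500
Minimum mean = 4.000, attained e.g. along the cycle 1 → 1 with weight 4 and length 1. So λ(A) = 4/1 = 4.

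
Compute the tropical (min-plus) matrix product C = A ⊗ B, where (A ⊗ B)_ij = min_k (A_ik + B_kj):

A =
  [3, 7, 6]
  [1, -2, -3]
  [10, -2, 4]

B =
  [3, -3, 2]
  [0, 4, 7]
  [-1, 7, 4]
A ⊗ B =
  [5, 0, 5]
  [-4, -2, 1]
  [-2, 2, 5]

Apply the min-plus product entry-by-entry:
  C[0][0] = min over k of (A[0][0] + B[0][0] = 3 + 3 = 6, A[0][1] + B[1][0] = 7 + 0 = 7, A[0][2] + B[2][0] = 6 + -1 = 5) = 5 (attained at k = 2)
  C[0][1] = min over k of (A[0][0] + B[0][1] = 3 + -3 = 0, A[0][1] + B[1][1] = 7 + 4 = 11, A[0][2] + B[2][1] = 6 + 7 = 13) = 0 (attained at k = 0)
  C[0][2] = min over k of (A[0][0] + B[0][2] = 3 + 2 = 5, A[0][1] + B[1][2] = 7 + 7 = 14, A[0][2] + B[2][2] = 6 + 4 = 10) = 5 (attained at k = 0)
  C[1][0] = min over k of (A[1][0] + B[0][0] = 1 + 3 = 4, A[1][1] + B[1][0] = -2 + 0 = -2, A[1][2] + B[2][0] = -3 + -1 = -4) = -4 (attained at k = 2)
  C[1][1] = min over k of (A[1][0] + B[0][1] = 1 + -3 = -2, A[1][1] + B[1][1] = -2 + 4 = 2, A[1][2] + B[2][1] = -3 + 7 = 4) = -2 (attained at k = 0)
  C[1][2] = min over k of (A[1][0] + B[0][2] = 1 + 2 = 3, A[1][1] + B[1][2] = -2 + 7 = 5, A[1][2] + B[2][2] = -3 + 4 = 1) = 1 (attained at k = 2)
  C[2][0] = min over k of (A[2][0] + B[0][0] = 10 + 3 = 13, A[2][1] + B[1][0] = -2 + 0 = -2, A[2][2] + B[2][0] = 4 + -1 = 3) = -2 (attained at k = 1)
  C[2][1] = min over k of (A[2][0] + B[0][1] = 10 + -3 = 7, A[2][1] + B[1][1] = -2 + 4 = 2, A[2][2] + B[2][1] = 4 + 7 = 11) = 2 (attained at k = 1)
  C[2][2] = min over k of (A[2][0] + B[0][2] = 10 + 2 = 12, A[2][1] + B[1][2] = -2 + 7 = 5, A[2][2] + B[2][2] = 4 + 4 = 8) = 5 (attained at k = 1)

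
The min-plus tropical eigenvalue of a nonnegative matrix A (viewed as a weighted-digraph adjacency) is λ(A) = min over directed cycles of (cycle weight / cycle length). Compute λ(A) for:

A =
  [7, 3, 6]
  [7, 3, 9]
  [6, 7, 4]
λ(A) = 3

Enumerate directed cycles and compute their means (weight / length). Sample:
  cycle 0 → 0: weight = 7, length = 1, mean = 7/1 ≈ 7.000
  cycle 1 → 1: weight = 3, length = 1, mean = 3/1 ≈ 3.000
  cycle 2 → 2: weight = 4, length = 1, mean = 4/1 ≈ 4.000
  cycle 0 → 1 → 0: weight = 10, length = 2, mean = 10/2 ≈ 5.000
  cycle 0 → 2 → 0: weight = 12, length = 2, mean = 12/2 ≈ 6.000
  cycle 1 → 0 → 1: weight = 10, length = 2, mean = 10/2 ≈ 5.000
Minimum mean = 3.000, attained e.g. along the cycle 1 → 1 with weight 3 and length 1. So λ(A) = 3/1 = 3.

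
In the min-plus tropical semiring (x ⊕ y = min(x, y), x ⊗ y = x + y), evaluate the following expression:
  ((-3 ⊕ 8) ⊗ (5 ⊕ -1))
((-3 ⊕ 8) ⊗ (5 ⊕ -1)) = -4

Expand innermost to outermost. Recall ⊕ takes the minimum of its arguments and ⊗ takes their sum. Working out the expression ((-3 ⊕ 8) ⊗ (5 ⊕ -1)) gives -4.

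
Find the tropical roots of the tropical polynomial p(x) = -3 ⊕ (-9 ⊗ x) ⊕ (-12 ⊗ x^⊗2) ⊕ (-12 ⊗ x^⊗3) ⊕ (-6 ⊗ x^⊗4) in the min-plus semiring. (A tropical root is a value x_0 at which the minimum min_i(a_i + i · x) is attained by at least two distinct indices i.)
Roots: {-6, 0, 3, 6}

Each tropical root is a break point of the lower envelope of the lines y = a_i + i · x (there are 5 lines, with slopes 0, 1, ..., 4). Only the lines that attain the minimum somewhere contribute to roots; other lines are dominated. Here the surviving (envelope) indices are i = 4, i = 3, i = 2, i = 1, i = 0.
Intersections between consecutive envelope lines give the roots: for adjacent envelope indices i < j the intersection is x = (a_i − a_j) / (j − i). Reading off the sorted break points: {-6, 0, 3, 6}.
Verification: at each break x_0, at least two indices attain the minimum of min_i(a_i + i · x_0).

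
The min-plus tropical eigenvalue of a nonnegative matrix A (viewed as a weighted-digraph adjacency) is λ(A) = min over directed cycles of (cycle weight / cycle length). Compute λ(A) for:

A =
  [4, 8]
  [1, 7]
λ(A) = 4

Enumerate directed cycles and compute their means (weight / length). Sample:
  cycle 0 → 0: weight = 4, length = 1, mean = 4/1 ≈ 4.000
  cycle 1 → 1: weight = 7, length = 1, mean = 7/1 ≈ 7.000
  cycle 0 → 1 → 0: weight = 9, length = 2, mean = 9/2 ≈ 4.500
  cycle 1 → 0 → 1: weight = 9, length = 2, mean = 9/2 ≈ 4.500
Minimum mean = 4.000, attained e.g. along the cycle 0 → 0 with weight 4 and length 1. So λ(A) = 4/1 = 4.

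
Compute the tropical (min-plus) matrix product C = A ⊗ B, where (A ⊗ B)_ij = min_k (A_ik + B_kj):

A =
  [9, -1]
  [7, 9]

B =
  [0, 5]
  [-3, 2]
A ⊗ B =
  [-4, 1]
  [6, 11]

Apply the min-plus product entry-by-entry:
  C[0][0] = min over k of (A[0][0] + B[0][0] = 9 + 0 = 9, A[0][1] + B[1][0] = -1 + -3 = -4) = -4 (attained at k = 1)
  C[0][1] = min over k of (A[0][0] + B[0][1] = 9 + 5 = 14, A[0][1] + B[1][1] = -1 + 2 = 1) = 1 (attained at k = 1)
  C[1][0] = min over k of (A[1][0] + B[0][0] = 7 + 0 = 7, A[1][1] + B[1][0] = 9 + -3 = 6) = 6 (attained at k = 1)
  C[1][1] = min over k of (A[1][0] + B[0][1] = 7 + 5 = 12, A[1][1] + B[1][1] = 9 + 2 = 11) = 11 (attained at k = 1)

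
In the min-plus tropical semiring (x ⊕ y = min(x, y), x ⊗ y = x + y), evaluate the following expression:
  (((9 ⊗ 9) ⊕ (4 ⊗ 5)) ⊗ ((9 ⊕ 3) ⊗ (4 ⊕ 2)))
(((9 ⊗ 9) ⊕ (4 ⊗ 5)) ⊗ ((9 ⊕ 3) ⊗ (4 ⊕ 2))) = 14

Expand innermost to outermost. Recall ⊕ takes the minimum of its arguments and ⊗ takes their sum. Working out the expression (((9 ⊗ 9) ⊕ (4 ⊗ 5)) ⊗ ((9 ⊕ 3) ⊗ (4 ⊕ 2))) gives 14.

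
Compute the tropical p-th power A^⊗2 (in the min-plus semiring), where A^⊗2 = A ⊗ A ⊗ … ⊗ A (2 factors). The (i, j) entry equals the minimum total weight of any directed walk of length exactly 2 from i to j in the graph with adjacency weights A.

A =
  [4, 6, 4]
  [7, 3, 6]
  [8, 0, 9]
A^⊗2 =
  [8, 4, 8]
  [10, 6, 9]
  [7, 3, 6]

Each entry (A^⊗2)_ij equals the minimum over all length-2 walks i = v_0 → v_1 → … → v_2 = j of Σ_t A[v_t][v_{t+1}]. For example, for (i, j) = (0, 2) we minimise over 3 possible intermediate vertex sequences; the minimum is 8, attained along the walk 0 → 0 → 2.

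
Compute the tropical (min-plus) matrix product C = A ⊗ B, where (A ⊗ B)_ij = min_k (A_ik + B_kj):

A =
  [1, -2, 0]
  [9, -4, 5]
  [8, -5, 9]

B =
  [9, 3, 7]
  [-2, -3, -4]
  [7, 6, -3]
A ⊗ B =
  [-4, -5, -6]
  [-6, -7, -8]
  [-7, -8, -9]

Apply the min-plus product entry-by-entry:
  C[0][0] = min over k of (A[0][0] + B[0][0] = 1 + 9 = 10, A[0][1] + B[1][0] = -2 + -2 = -4, A[0][2] + B[2][0] = 0 + 7 = 7) = -4 (attained at k = 1)
  C[0][1] = min over k of (A[0][0] + B[0][1] = 1 + 3 = 4, A[0][1] + B[1][1] = -2 + -3 = -5, A[0][2] + B[2][1] = 0 + 6 = 6) = -5 (attained at k = 1)
  C[0][2] = min over k of (A[0][0] + B[0][2] = 1 + 7 = 8, A[0][1] + B[1][2] = -2 + -4 = -6, A[0][2] + B[2][2] = 0 + -3 = -3) = -6 (attained at k = 1)
  C[1][0] = min over k of (A[1][0] + B[0][0] = 9 + 9 = 18, A[1][1] + B[1][0] = -4 + -2 = -6, A[1][2] + B[2][0] = 5 + 7 = 12) = -6 (attained at k = 1)
  C[1][1] = min over k of (A[1][0] + B[0][1] = 9 + 3 = 12, A[1][1] + B[1][1] = -4 + -3 = -7, A[1][2] + B[2][1] = 5 + 6 = 11) = -7 (attained at k = 1)
  C[1][2] = min over k of (A[1][0] + B[0][2] = 9 + 7 = 16, A[1][1] + B[1][2] = -4 + -4 = -8, A[1][2] + B[2][2] = 5 + -3 = 2) = -8 (attained at k = 1)
  C[2][0] = min over k of (A[2][0] + B[0][0] = 8 + 9 = 17, A[2][1] + B[1][0] = -5 + -2 = -7, A[2][2] + B[2][0] = 9 + 7 = 16) = -7 (attained at k = 1)
  C[2][1] = min over k of (A[2][0] + B[0][1] = 8 + 3 = 11, A[2][1] + B[1][1] = -5 + -3 = -8, A[2][2] + B[2][1] = 9 + 6 = 15) = -8 (attained at k = 1)
  C[2][2] = min over k of (A[2][0] + B[0][2] = 8 + 7 = 15, A[2][1] + B[1][2] = -5 + -4 = -9, A[2][2] + B[2][2] = 9 + -3 = 6) = -9 (attained at k = 1)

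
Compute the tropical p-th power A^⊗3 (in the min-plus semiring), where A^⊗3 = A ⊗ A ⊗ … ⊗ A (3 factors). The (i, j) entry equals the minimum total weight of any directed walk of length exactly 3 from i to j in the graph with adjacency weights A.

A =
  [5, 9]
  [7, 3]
A^⊗3 =
  [15, 15]
  [13, 9]

Each entry (A^⊗3)_ij equals the minimum over all length-3 walks i = v_0 → v_1 → … → v_3 = j of Σ_t A[v_t][v_{t+1}]. For example, for (i, j) = (0, 1) we minimise over 4 possible intermediate vertex sequences; the minimum is 15, attained along the walk 0 → 1 → 1 → 1.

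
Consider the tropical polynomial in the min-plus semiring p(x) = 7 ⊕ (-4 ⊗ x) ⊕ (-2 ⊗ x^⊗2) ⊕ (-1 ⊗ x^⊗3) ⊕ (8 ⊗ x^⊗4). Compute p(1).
p(1) = -3

A tropical monomial a ⊗ x^⊗i evaluates to a + i · x. Evaluating each term at x = 1:
  Term 0 contributes 7 + 0 · 1 = 7
  Term 1 contributes -4 + 1 · 1 = -3
  Term 2 contributes -2 + 2 · 1 = 0
  Term 3 contributes -1 + 3 · 1 = 2
  Term 4 contributes 8 + 4 · 1 = 12
p(1) = ⊕ of these = min[7, -3, 0, 2, 12] = -3.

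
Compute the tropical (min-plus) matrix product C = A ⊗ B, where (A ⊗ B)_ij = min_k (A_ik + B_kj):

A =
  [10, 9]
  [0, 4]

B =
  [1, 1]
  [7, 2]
A ⊗ B =
  [11, 11]
  [1, 1]

Apply the min-plus product entry-by-entry:
  C[0][0] = min over k of (A[0][0] + B[0][0] = 10 + 1 = 11, A[0][1] + B[1][0] = 9 + 7 = 16) = 11 (attained at k = 0)
  C[0][1] = min over k of (A[0][0] + B[0][1] = 10 + 1 = 11, A[0][1] + B[1][1] = 9 + 2 = 11) = 11 (attained at k = 0)
  C[1][0] = min over k of (A[1][0] + B[0][0] = 0 + 1 = 1, A[1][1] + B[1][0] = 4 + 7 = 11) = 1 (attained at k = 0)
  C[1][1] = min over k of (A[1][0] + B[0][1] = 0 + 1 = 1, A[1][1] + B[1][1] = 4 + 2 = 6) = 1 (attained at k = 0)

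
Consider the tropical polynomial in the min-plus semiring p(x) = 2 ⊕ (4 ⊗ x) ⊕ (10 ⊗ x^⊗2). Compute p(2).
p(2) = 2

A tropical monomial a ⊗ x^⊗i evaluates to a + i · x. Evaluating each term at x = 2:
  Term 0 contributes 2 + 0 · 2 = 2
  Term 1 contributes 4 + 1 · 2 = 6
  Term 2 contributes 10 + 2 · 2 = 14
p(2) = ⊕ of these = min[2, 6, 14] = 2.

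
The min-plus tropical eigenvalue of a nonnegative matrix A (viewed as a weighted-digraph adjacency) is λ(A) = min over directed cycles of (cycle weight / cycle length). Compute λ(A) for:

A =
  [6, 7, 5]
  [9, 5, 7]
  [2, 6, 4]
λ(A) = 7/2

Enumerate directed cycles and compute their means (weight / length). Sample:
  cycle 0 → 0: weight = 6, length = 1, mean = 6/1 ≈ 6.000
  cycle 1 → 1: weight = 5, length = 1, mean = 5/1 ≈ 5.000
  cycle 2 → 2: weight = 4, length = 1, mean = 4/1 ≈ 4.000
  cycle 0 → 1 → 0: weight = 16, length = 2, mean = 16/2 ≈ 8.000
  cycle 0 → 2 → 0: weight = 7, length = 2, mean = 7/2 ≈ 3.500
  cycle 1 → 0 → 1: weight = 16, length = 2, mean = 16/2 ≈ 8.000
Minimum mean = 3.500, attained e.g. along the cycle 0 → 2 → 0 with weight 7 and length 2. So λ(A) = 7/2 = 7/2.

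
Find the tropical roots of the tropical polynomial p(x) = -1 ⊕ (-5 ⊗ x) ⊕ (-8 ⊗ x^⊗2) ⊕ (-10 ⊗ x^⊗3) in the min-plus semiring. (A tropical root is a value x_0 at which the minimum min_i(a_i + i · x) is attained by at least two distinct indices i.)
Roots: {2, 3, 4}

Each tropical root is a break point of the lower envelope of the lines y = a_i + i · x (there are 4 lines, with slopes 0, 1, ..., 3). Only the lines that attain the minimum somewhere contribute to roots; other lines are dominated. Here the surviving (envelope) indices are i = 3, i = 2, i = 1, i = 0.
Intersections between consecutive envelope lines give the roots: for adjacent envelope indices i < j the intersection is x = (a_i − a_j) / (j − i). Reading off the sorted break points: {2, 3, 4}.
Verification: at each break x_0, at least two indices attain the minimum of min_i(a_i + i · x_0).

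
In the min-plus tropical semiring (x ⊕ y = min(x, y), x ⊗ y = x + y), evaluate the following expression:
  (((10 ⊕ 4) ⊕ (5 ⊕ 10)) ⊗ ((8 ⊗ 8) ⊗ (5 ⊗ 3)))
(((10 ⊕ 4) ⊕ (5 ⊕ 10)) ⊗ ((8 ⊗ 8) ⊗ (5 ⊗ 3))) = 28

Expand innermost to outermost. Recall ⊕ takes the minimum of its arguments and ⊗ takes their sum. Working out the expression (((10 ⊕ 4) ⊕ (5 ⊕ 10)) ⊗ ((8 ⊗ 8) ⊗ (5 ⊗ 3))) gives 28.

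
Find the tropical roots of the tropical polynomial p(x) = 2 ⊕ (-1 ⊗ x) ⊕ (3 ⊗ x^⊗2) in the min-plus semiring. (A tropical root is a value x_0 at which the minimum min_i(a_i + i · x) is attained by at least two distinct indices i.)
Roots: {-4, 3}

Each tropical root is a break point of the lower envelope of the lines y = a_i + i · x (there are 3 lines, with slopes 0, 1, ..., 2). Only the lines that attain the minimum somewhere contribute to roots; other lines are dominated. Here the surviving (envelope) indices are i = 2, i = 1, i = 0.
Intersections between consecutive envelope lines give the roots: for adjacent envelope indices i < j the intersection is x = (a_i − a_j) / (j − i). Reading off the sorted break points: {-4, 3}.
Verification: at each break x_0, at least two indices attain the minimum of min_i(a_i + i · x_0).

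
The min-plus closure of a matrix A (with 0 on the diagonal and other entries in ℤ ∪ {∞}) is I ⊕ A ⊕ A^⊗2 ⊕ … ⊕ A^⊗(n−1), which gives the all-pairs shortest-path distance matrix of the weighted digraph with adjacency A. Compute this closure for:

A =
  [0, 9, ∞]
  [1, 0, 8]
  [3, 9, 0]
Closure =
  [0, 9, 17]
  [1, 0, 8]
  [3, 9, 0]

This is the Floyd-Warshall all-pairs shortest-path computation. For each intermediate vertex k = 0, 1, …, 2, update dist[i][j] ← min(dist[i][j], dist[i][k] + dist[k][j]). The final matrix gives, for each (i, j), the minimum total weight of any directed path from i to j (possibly empty when i = j).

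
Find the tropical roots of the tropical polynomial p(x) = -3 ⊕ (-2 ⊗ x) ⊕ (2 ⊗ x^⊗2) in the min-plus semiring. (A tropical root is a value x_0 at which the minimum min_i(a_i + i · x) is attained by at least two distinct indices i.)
Roots: {-4, -1}

Each tropical root is a break point of the lower envelope of the lines y = a_i + i · x (there are 3 lines, with slopes 0, 1, ..., 2). Only the lines that attain the minimum somewhere contribute to roots; other lines are dominated. Here the surviving (envelope) indices are i = 2, i = 1, i = 0.
Intersections between consecutive envelope lines give the roots: for adjacent envelope indices i < j the intersection is x = (a_i − a_j) / (j − i). Reading off the sorted break points: {-4, -1}.
Verification: at each break x_0, at least two indices attain the minimum of min_i(a_i + i · x_0).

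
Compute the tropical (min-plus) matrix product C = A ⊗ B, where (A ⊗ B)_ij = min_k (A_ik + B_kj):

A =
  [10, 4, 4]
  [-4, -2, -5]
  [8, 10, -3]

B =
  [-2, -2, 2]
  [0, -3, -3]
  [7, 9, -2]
A ⊗ B =
  [4, 1, 1]
  [-6, -6, -7]
  [4, 6, -5]

Apply the min-plus product entry-by-entry:
  C[0][0] = min over k of (A[0][0] + B[0][0] = 10 + -2 = 8, A[0][1] + B[1][0] = 4 + 0 = 4, A[0][2] + B[2][0] = 4 + 7 = 11) = 4 (attained at k = 1)
  C[0][1] = min over k of (A[0][0] + B[0][1] = 10 + -2 = 8, A[0][1] + B[1][1] = 4 + -3 = 1, A[0][2] + B[2][1] = 4 + 9 = 13) = 1 (attained at k = 1)
  C[0][2] = min over k of (A[0][0] + B[0][2] = 10 + 2 = 12, A[0][1] + B[1][2] = 4 + -3 = 1, A[0][2] + B[2][2] = 4 + -2 = 2) = 1 (attained at k = 1)
  C[1][0] = min over k of (A[1][0] + B[0][0] = -4 + -2 = -6, A[1][1] + B[1][0] = -2 + 0 = -2, A[1][2] + B[2][0] = -5 + 7 = 2) = -6 (attained at k = 0)
  C[1][1] = min over k of (A[1][0] + B[0][1] = -4 + -2 = -6, A[1][1] + B[1][1] = -2 + -3 = -5, A[1][2] + B[2][1] = -5 + 9 = 4) = -6 (attained at k = 0)
  C[1][2] = min over k of (A[1][0] + B[0][2] = -4 + 2 = -2, A[1][1] + B[1][2] = -2 + -3 = -5, A[1][2] + B[2][2] = -5 + -2 = -7) = -7 (attained at k = 2)
  C[2][0] = min over k of (A[2][0] + B[0][0] = 8 + -2 = 6, A[2][1] + B[1][0] = 10 + 0 = 10, A[2][2] + B[2][0] = -3 + 7 = 4) = 4 (attained at k = 2)
  C[2][1] = min over k of (A[2][0] + B[0][1] = 8 + -2 = 6, A[2][1] + B[1][1] = 10 + -3 = 7, A[2][2] + B[2][1] = -3 + 9 = 6) = 6 (attained at k = 0)
  C[2][2] = min over k of (A[2][0] + B[0][2] = 8 + 2 = 10, A[2][1] + B[1][2] = 10 + -3 = 7, A[2][2] + B[2][2] = -3 + -2 = -5) = -5 (attained at k = 2)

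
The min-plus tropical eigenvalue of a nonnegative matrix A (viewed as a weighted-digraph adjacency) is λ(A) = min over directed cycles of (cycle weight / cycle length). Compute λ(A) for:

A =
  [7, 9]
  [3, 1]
λ(A) = 1

Enumerate directed cycles and compute their means (weight / length). Sample:
  cycle 0 → 0: weight = 7, length = 1, mean = 7/1 ≈ 7.000
  cycle 1 → 1: weight = 1, length = 1, mean = 1/1 ≈ 1.000
  cycle 0 → 1 → 0: weight = 12, length = 2, mean = 12/2 ≈ 6.000
  cycle 1 → 0 → 1: weight = 12, length = 2, mean = 12/2 ≈ 6.000
Minimum mean = 1.000, attained e.g. along the cycle 1 → 1 with weight 1 and length 1. So λ(A) = 1/1 = 1.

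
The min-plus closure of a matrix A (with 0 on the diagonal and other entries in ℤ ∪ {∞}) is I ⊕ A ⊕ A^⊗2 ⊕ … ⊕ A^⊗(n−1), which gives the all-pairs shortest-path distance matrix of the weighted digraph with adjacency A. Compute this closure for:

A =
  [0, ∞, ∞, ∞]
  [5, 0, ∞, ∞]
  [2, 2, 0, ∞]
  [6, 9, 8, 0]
Closure =
  [0, ∞, ∞, ∞]
  [5, 0, ∞, ∞]
  [2, 2, 0, ∞]
  [6, 9, 8, 0]

This is the Floyd-Warshall all-pairs shortest-path computation. For each intermediate vertex k = 0, 1, …, 3, update dist[i][j] ← min(dist[i][j], dist[i][k] + dist[k][j]). The final matrix gives, for each (i, j), the minimum total weight of any directed path from i to j (possibly empty when i = j).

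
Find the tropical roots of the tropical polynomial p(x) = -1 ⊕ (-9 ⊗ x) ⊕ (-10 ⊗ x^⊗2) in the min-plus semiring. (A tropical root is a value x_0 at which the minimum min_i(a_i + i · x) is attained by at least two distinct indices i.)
Roots: {1, 8}

Each tropical root is a break point of the lower envelope of the lines y = a_i + i · x (there are 3 lines, with slopes 0, 1, ..., 2). Only the lines that attain the minimum somewhere contribute to roots; other lines are dominated. Here the surviving (envelope) indices are i = 2, i = 1, i = 0.
Intersections between consecutive envelope lines give the roots: for adjacent envelope indices i < j the intersection is x = (a_i − a_j) / (j − i). Reading off the sorted break points: {1, 8}.
Verification: at each break x_0, at least two indices attain the minimum of min_i(a_i + i · x_0).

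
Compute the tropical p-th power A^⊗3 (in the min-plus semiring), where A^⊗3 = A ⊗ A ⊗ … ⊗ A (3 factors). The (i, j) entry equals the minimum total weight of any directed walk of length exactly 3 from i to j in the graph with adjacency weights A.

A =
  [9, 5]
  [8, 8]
A^⊗3 =
  [21, 18]
  [21, 21]

Each entry (A^⊗3)_ij equals the minimum over all length-3 walks i = v_0 → v_1 → … → v_3 = j of Σ_t A[v_t][v_{t+1}]. For example, for (i, j) = (0, 1) we minimise over 4 possible intermediate vertex sequences; the minimum is 18, attained along the walk 0 → 1 → 0 → 1.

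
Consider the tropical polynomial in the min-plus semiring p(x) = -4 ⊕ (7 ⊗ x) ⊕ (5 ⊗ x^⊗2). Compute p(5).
p(5) = -4

A tropical monomial a ⊗ x^⊗i evaluates to a + i · x. Evaluating each term at x = 5:
  Term 0 contributes -4 + 0 · 5 = -4
  Term 1 contributes 7 + 1 · 5 = 12
  Term 2 contributes 5 + 2 · 5 = 15
p(5) = ⊕ of these = min[-4, 12, 15] = -4.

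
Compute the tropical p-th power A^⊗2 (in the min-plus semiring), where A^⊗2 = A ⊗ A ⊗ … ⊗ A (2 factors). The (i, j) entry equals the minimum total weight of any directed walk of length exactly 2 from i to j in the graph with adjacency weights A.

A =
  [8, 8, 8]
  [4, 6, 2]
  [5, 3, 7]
A^⊗2 =
  [12, 11, 10]
  [7, 5, 8]
  [7, 9, 5]

Each entry (A^⊗2)_ij equals the minimum over all length-2 walks i = v_0 → v_1 → … → v_2 = j of Σ_t A[v_t][v_{t+1}]. For example, for (i, j) = (0, 2) we minimise over 3 possible intermediate vertex sequences; the minimum is 10, attained along the walk 0 → 1 → 2.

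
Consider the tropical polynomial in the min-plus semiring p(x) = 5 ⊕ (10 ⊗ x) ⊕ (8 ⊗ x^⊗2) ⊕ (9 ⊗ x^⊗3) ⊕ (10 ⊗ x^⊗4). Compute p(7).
p(7) = 5

A tropical monomial a ⊗ x^⊗i evaluates to a + i · x. Evaluating each term at x = 7:
  Term 0 contributes 5 + 0 · 7 = 5
  Term 1 contributes 10 + 1 · 7 = 17
  Term 2 contributes 8 + 2 · 7 = 22
  Term 3 contributes 9 + 3 · 7 = 30
  Term 4 contributes 10 + 4 · 7 = 38
p(7) = ⊕ of these = min[5, 17, 22, 30, 38] = 5.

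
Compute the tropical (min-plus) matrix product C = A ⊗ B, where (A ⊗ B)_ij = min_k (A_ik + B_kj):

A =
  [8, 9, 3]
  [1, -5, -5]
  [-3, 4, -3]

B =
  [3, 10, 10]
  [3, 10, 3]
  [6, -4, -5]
A ⊗ B =
  [9, -1, -2]
  [-2, -9, -10]
  [0, -7, -8]

Apply the min-plus product entry-by-entry:
  C[0][0] = min over k of (A[0][0] + B[0][0] = 8 + 3 = 11, A[0][1] + B[1][0] = 9 + 3 = 12, A[0][2] + B[2][0] = 3 + 6 = 9) = 9 (attained at k = 2)
  C[0][1] = min over k of (A[0][0] + B[0][1] = 8 + 10 = 18, A[0][1] + B[1][1] = 9 + 10 = 19, A[0][2] + B[2][1] = 3 + -4 = -1) = -1 (attained at k = 2)
  C[0][2] = min over k of (A[0][0] + B[0][2] = 8 + 10 = 18, A[0][1] + B[1][2] = 9 + 3 = 12, A[0][2] + B[2][2] = 3 + -5 = -2) = -2 (attained at k = 2)
  C[1][0] = min over k of (A[1][0] + B[0][0] = 1 + 3 = 4, A[1][1] + B[1][0] = -5 + 3 = -2, A[1][2] + B[2][0] = -5 + 6 = 1) = -2 (attained at k = 1)
  C[1][1] = min over k of (A[1][0] + B[0][1] = 1 + 10 = 11, A[1][1] + B[1][1] = -5 + 10 = 5, A[1][2] + B[2][1] = -5 + -4 = -9) = -9 (attained at k = 2)
  C[1][2] = min over k of (A[1][0] + B[0][2] = 1 + 10 = 11, A[1][1] + B[1][2] = -5 + 3 = -2, A[1][2] + B[2][2] = -5 + -5 = -10) = -10 (attained at k = 2)
  C[2][0] = min over k of (A[2][0] + B[0][0] = -3 + 3 = 0, A[2][1] + B[1][0] = 4 + 3 = 7, A[2][2] + B[2][0] = -3 + 6 = 3) = 0 (attained at k = 0)
  C[2][1] = min over k of (A[2][0] + B[0][1] = -3 + 10 = 7, A[2][1] + B[1][1] = 4 + 10 = 14, A[2][2] + B[2][1] = -3 + -4 = -7) = -7 (attained at k = 2)
  C[2][2] = min over k of (A[2][0] + B[0][2] = -3 + 10 = 7, A[2][1] + B[1][2] = 4 + 3 = 7, A[2][2] + B[2][2] = -3 + -5 = -8) = -8 (attained at k = 2)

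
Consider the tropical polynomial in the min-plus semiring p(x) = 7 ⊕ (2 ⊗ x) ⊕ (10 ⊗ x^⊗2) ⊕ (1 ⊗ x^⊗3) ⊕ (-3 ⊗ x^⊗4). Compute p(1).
p(1) = 1

A tropical monomial a ⊗ x^⊗i evaluates to a + i · x. Evaluating each term at x = 1:
  Term 0 contributes 7 + 0 · 1 = 7
  Term 1 contributes 2 + 1 · 1 = 3
  Term 2 contributes 10 + 2 · 1 = 12
  Term 3 contributes 1 + 3 · 1 = 4
  Term 4 contributes -3 + 4 · 1 = 1
p(1) = ⊕ of these = min[7, 3, 12, 4, 1] = 1.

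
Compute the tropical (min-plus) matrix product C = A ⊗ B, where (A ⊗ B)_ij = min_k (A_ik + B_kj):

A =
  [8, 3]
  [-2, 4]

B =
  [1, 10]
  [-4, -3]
A ⊗ B =
  [-1, 0]
  [-1, 1]

Apply the min-plus product entry-by-entry:
  C[0][0] = min over k of (A[0][0] + B[0][0] = 8 + 1 = 9, A[0][1] + B[1][0] = 3 + -4 = -1) = -1 (attained at k = 1)
  C[0][1] = min over k of (A[0][0] + B[0][1] = 8 + 10 = 18, A[0][1] + B[1][1] = 3 + -3 = 0) = 0 (attained at k = 1)
  C[1][0] = min over k of (A[1][0] + B[0][0] = -2 + 1 = -1, A[1][1] + B[1][0] = 4 + -4 = 0) = -1 (attained at k = 0)
  C[1][1] = min over k of (A[1][0] + B[0][1] = -2 + 10 = 8, A[1][1] + B[1][1] = 4 + -3 = 1) = 1 (attained at k = 1)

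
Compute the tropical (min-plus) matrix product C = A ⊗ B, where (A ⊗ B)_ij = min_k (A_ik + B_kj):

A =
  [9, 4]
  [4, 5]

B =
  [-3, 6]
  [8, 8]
A ⊗ B =
  [6, 12]
  [1, 10]

Apply the min-plus product entry-by-entry:
  C[0][0] = min over k of (A[0][0] + B[0][0] = 9 + -3 = 6, A[0][1] + B[1][0] = 4 + 8 = 12) = 6 (attained at k = 0)
  C[0][1] = min over k of (A[0][0] + B[0][1] = 9 + 6 = 15, A[0][1] + B[1][1] = 4 + 8 = 12) = 12 (attained at k = 1)
  C[1][0] = min over k of (A[1][0] + B[0][0] = 4 + -3 = 1, A[1][1] + B[1][0] = 5 + 8 = 13) = 1 (attained at k = 0)
  C[1][1] = min over k of (A[1][0] + B[0][1] = 4 + 6 = 10, A[1][1] + B[1][1] = 5 + 8 = 13) = 10 (attained at k = 0)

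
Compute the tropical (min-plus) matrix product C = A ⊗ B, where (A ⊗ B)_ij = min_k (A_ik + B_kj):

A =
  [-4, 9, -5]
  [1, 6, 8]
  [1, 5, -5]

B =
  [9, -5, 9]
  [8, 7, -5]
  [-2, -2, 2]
A ⊗ B =
  [-7, -9, -3]
  [6, -4, 1]
  [-7, -7, -3]

Apply the min-plus product entry-by-entry:
  C[0][0] = min over k of (A[0][0] + B[0][0] = -4 + 9 = 5, A[0][1] + B[1][0] = 9 + 8 = 17, A[0][2] + B[2][0] = -5 + -2 = -7) = -7 (attained at k = 2)
  C[0][1] = min over k of (A[0][0] + B[0][1] = -4 + -5 = -9, A[0][1] + B[1][1] = 9 + 7 = 16, A[0][2] + B[2][1] = -5 + -2 = -7) = -9 (attained at k = 0)
  C[0][2] = min over k of (A[0][0] + B[0][2] = -4 + 9 = 5, A[0][1] + B[1][2] = 9 + -5 = 4, A[0][2] + B[2][2] = -5 + 2 = -3) = -3 (attained at k = 2)
  C[1][0] = min over k of (A[1][0] + B[0][0] = 1 + 9 = 10, A[1][1] + B[1][0] = 6 + 8 = 14, A[1][2] + B[2][0] = 8 + -2 = 6) = 6 (attained at k = 2)
  C[1][1] = min over k of (A[1][0] + B[0][1] = 1 + -5 = -4, A[1][1] + B[1][1] = 6 + 7 = 13, A[1][2] + B[2][1] = 8 + -2 = 6) = -4 (attained at k = 0)
  C[1][2] = min over k of (A[1][0] + B[0][2] = 1 + 9 = 10, A[1][1] + B[1][2] = 6 + -5 = 1, A[1][2] + B[2][2] = 8 + 2 = 10) = 1 (attained at k = 1)
  C[2][0] = min over k of (A[2][0] + B[0][0] = 1 + 9 = 10, A[2][1] + B[1][0] = 5 + 8 = 13, A[2][2] + B[2][0] = -5 + -2 = -7) = -7 (attained at k = 2)
  C[2][1] = min over k of (A[2][0] + B[0][1] = 1 + -5 = -4, A[2][1] + B[1][1] = 5 + 7 = 12, A[2][2] + B[2][1] = -5 + -2 = -7) = -7 (attained at k = 2)
  C[2][2] = min over k of (A[2][0] + B[0][2] = 1 + 9 = 10, A[2][1] + B[1][2] = 5 + -5 = 0, A[2][2] + B[2][2] = -5 + 2 = -3) = -3 (attained at k = 2)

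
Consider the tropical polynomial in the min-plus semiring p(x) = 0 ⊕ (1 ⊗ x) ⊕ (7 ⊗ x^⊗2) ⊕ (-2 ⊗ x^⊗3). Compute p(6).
p(6) = 0

A tropical monomial a ⊗ x^⊗i evaluates to a + i · x. Evaluating each term at x = 6:
  Term 0 contributes 0 + 0 · 6 = 0
  Term 1 contributes 1 + 1 · 6 = 7
  Term 2 contributes 7 + 2 · 6 = 19
  Term 3 contributes -2 + 3 · 6 = 16
p(6) = ⊕ of these = min[0, 7, 19, 16] = 0.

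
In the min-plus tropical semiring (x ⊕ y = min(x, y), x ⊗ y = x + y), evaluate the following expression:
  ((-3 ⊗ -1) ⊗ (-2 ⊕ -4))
((-3 ⊗ -1) ⊗ (-2 ⊕ -4)) = -8

Expand innermost to outermost. Recall ⊕ takes the minimum of its arguments and ⊗ takes their sum. Working out the expression ((-3 ⊗ -1) ⊗ (-2 ⊕ -4)) gives -8.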